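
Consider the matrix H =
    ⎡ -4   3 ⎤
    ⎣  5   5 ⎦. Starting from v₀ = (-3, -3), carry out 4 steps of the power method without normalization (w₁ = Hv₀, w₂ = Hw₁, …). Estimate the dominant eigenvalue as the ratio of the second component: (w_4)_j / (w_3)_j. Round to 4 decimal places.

w1 = Hv₀ = (3, -30)
w2 = Hw1 = (-102, -135)
w3 = Hw2 = (3, -1185)
w4 = Hw3 = (-3567, -5910)
Ratio at component: -5910 / -1185 = 4.9873

λ ≈ 4.9873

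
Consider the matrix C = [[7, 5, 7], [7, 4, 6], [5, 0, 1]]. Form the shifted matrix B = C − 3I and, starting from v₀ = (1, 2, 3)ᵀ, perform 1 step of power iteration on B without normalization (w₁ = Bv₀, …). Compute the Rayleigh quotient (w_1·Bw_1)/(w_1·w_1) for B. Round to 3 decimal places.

8.381

B = C − 3I has rows (4, 5, 7); (7, 1, 6); (5, 0, -2)
w1 = Bv₀ = (4·1 + 5·2 + 7·3; 7·1 + 1·2 + 6·3; 5·1 + 0·2 + (-2)·3) = (35, 27, -1)
Bw1 = (268, 266, 177)
w1·Bw1 = 16385; w1·w1 = 1955; μ ≈ 16385/1955 = 8.381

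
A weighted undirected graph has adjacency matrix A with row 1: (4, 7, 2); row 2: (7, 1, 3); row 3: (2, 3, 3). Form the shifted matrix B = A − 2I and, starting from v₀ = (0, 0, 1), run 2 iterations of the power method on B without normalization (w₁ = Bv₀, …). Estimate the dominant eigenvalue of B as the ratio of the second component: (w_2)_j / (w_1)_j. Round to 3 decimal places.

μ ≈ 4.667

B = A − 2I has rows (2, 7, 2); (7, -1, 3); (2, 3, 1)
w1 = Bv₀ = (2, 3, 1)
w2 = Bw1 = (27, 14, 14)
Ratio: 14/3 = 4.667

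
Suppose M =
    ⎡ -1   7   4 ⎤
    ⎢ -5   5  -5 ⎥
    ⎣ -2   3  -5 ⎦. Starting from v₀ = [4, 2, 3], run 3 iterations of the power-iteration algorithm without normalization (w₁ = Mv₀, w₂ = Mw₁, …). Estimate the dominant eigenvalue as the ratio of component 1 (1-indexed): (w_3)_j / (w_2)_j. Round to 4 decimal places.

w1 = Mv₀ = (22, -25, -17)
w2 = Mw1 = (-265, -150, -34)
w3 = Mw2 = (-921, 745, 250)
Ratio at component: -921 / -265 = 3.4755

3.4755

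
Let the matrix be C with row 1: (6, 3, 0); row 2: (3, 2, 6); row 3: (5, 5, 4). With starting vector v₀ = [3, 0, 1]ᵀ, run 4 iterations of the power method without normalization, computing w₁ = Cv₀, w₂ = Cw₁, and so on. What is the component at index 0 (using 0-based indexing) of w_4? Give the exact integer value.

15975

w1 = Cv₀ = (6·3 + 3·0 + 0·1; 3·3 + 2·0 + 6·1; 5·3 + 5·0 + 4·1) = (18, 15, 19)
w2 = Cw1 = (6·18 + 3·15 + 0·19; 3·18 + 2·15 + 6·19; 5·18 + 5·15 + 4·19) = (153, 198, 241)
w3 = Cw2 = (1512, 2301, 2719)
w4 = Cw3 = (15975, 25452, 29941)
The requested component of w4 is 15975.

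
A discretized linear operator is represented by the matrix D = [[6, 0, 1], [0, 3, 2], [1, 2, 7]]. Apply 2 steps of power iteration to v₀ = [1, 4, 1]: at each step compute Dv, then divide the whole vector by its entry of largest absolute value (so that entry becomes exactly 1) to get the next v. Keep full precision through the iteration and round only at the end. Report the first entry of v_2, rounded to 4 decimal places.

Dv0 = (7.00000, 14.00000, 16.00000); divide by 16.00000 → v1 = (0.43750, 0.87500, 1.00000)
Dv1 = (3.62500, 4.62500, 9.18750); divide by 9.18750 → v2 = (0.39456, 0.50340, 1.00000)
Requested entry of v2: 58/147 = 0.3946

0.3946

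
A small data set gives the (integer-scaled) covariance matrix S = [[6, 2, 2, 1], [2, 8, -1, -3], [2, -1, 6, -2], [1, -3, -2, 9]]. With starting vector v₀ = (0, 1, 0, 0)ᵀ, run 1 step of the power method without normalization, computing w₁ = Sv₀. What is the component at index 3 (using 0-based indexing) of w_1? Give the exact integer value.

-3

w1 = Sv₀ = (6·0 + 2·1 + 2·0 + 1·0; 2·0 + 8·1 + (-1)·0 + (-3)·0; 2·0 + (-1)·1 + 6·0 + (-2)·0; 1·0 + (-3)·1 + (-2)·0 + 9·0) = (2, 8, -1, -3)
The requested component of w1 is -3.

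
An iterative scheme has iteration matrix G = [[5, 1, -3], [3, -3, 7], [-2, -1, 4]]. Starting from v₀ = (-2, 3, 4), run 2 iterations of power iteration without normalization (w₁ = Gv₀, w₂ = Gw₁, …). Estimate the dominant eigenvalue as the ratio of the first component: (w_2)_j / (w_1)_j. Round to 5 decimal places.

w1 = Gv₀ = (5·(-2) + 1·3 + (-3)·4; 3·(-2) + (-3)·3 + 7·4; (-2)·(-2) + (-1)·3 + 4·4) = (-19, 13, 17)
w2 = Gw1 = (5·(-19) + 1·13 + (-3)·17; 3·(-19) + (-3)·13 + 7·17; (-2)·(-19) + (-1)·13 + 4·17) = (-133, 23, 93)
Ratio at component: -133 / -19 = 7.00000

λ ≈ 7.00000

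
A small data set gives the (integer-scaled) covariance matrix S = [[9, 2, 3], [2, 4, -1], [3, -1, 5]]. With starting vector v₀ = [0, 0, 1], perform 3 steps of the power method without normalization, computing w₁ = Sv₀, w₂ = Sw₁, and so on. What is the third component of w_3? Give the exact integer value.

w1 = Sv₀ = (9·0 + 2·0 + 3·1; 2·0 + 4·0 + (-1)·1; 3·0 + (-1)·0 + 5·1) = (3, -1, 5)
w2 = Sw1 = (9·3 + 2·(-1) + 3·5; 2·3 + 4·(-1) + (-1)·5; 3·3 + (-1)·(-1) + 5·5) = (40, -3, 35)
w3 = Sw2 = (459, 33, 298)
The requested component of w3 is 298.

298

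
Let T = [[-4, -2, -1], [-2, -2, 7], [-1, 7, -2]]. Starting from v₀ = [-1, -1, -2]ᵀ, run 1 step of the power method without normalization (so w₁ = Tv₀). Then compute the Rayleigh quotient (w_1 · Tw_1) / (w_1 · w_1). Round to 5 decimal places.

1.00000

w1 = Tv₀ = (8, -10, -2)
Tw1 = (-10, -10, -74)
w1·Tw1 = 8·(-10) + (-10)·(-10) + (-2)·(-74) = 168; w1·w1 = 8·8 + (-10)·(-10) + (-2)·(-2) = 168
λ ≈ 168/168 = 1.00000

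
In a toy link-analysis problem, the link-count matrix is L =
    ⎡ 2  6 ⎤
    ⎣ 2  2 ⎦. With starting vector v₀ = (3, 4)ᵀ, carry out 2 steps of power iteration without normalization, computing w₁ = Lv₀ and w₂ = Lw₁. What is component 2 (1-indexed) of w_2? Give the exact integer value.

w1 = Lv₀ = (2·3 + 6·4; 2·3 + 2·4) = (30, 14)
w2 = Lw1 = (2·30 + 6·14; 2·30 + 2·14) = (144, 88)
The requested component of w2 is 88.

88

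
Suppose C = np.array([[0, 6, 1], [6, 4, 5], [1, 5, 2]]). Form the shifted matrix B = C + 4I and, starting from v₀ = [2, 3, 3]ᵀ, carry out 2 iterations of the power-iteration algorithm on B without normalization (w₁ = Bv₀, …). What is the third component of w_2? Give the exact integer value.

494

B = C + 4I has rows (4, 6, 1); (6, 8, 5); (1, 5, 6)
w1 = Bv₀ = (4·2 + 6·3 + 1·3; 6·2 + 8·3 + 5·3; 1·2 + 5·3 + 6·3) = (29, 51, 35)
w2 = Bw1 = (4·29 + 6·51 + 1·35; 6·29 + 8·51 + 5·35; 1·29 + 5·51 + 6·35) = (457, 757, 494)
Requested component of w2: 494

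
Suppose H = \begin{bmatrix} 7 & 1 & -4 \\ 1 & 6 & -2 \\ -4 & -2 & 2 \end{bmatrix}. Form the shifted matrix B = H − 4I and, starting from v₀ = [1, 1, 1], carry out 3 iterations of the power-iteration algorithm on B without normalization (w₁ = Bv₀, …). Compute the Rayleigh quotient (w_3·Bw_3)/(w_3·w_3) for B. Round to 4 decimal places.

B = H − 4I has rows (3, 1, -4); (1, 2, -2); (-4, -2, -2)
w1 = Bv₀ = (3·1 + 1·1 + (-4)·1; 1·1 + 2·1 + (-2)·1; (-4)·1 + (-2)·1 + (-2)·1) = (0, 1, -8)
w2 = Bw1 = (3·0 + 1·1 + (-4)·(-8); 1·0 + 2·1 + (-2)·(-8); (-4)·0 + (-2)·1 + (-2)·(-8)) = (33, 18, 14)
w3 = Bw2 = (61, 41, -196)
Bw3 = (1008, 535, 66)
w3·Bw3 = 70487; w3·w3 = 43818; μ ≈ 70487/43818 = 1.6086

μ ≈ 1.6086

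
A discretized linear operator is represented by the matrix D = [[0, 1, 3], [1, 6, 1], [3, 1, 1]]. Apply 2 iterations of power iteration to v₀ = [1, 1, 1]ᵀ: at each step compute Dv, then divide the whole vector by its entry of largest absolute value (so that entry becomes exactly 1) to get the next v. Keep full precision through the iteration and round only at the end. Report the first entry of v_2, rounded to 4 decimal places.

0.4035

Dv0 = (4.00000, 8.00000, 5.00000); divide by 8.00000 → v1 = (0.50000, 1.00000, 0.62500)
Dv1 = (2.87500, 7.12500, 3.12500); divide by 7.12500 → v2 = (0.40351, 1.00000, 0.43860)
Requested entry of v2: 23/57 = 0.4035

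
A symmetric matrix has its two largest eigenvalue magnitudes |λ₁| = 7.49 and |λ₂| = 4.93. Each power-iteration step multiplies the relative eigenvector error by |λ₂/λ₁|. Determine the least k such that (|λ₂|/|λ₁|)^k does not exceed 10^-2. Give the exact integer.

|λ₂/λ₁| = 4.93/7.49 = 0.65821
Need k ≥ ln(10^-2) / ln(0.65821) = -4.6052 / -0.4182 ≈ 11.011
Smallest integer k satisfying the bound: 12

12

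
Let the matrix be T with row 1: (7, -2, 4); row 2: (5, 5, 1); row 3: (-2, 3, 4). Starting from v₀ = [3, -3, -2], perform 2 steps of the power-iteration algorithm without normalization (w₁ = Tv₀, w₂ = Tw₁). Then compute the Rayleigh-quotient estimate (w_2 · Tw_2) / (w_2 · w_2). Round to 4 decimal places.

w1 = Tv₀ = (7·3 + (-2)·(-3) + 4·(-2); 5·3 + 5·(-3) + 1·(-2); (-2)·3 + 3·(-3) + 4·(-2)) = (19, -2, -23)
w2 = Tw1 = (7·19 + (-2)·(-2) + 4·(-23); 5·19 + 5·(-2) + 1·(-23); (-2)·19 + 3·(-2) + 4·(-23)) = (45, 62, -136)
Tw2 = (-353, 399, -448)
w2·Tw2 = 45·(-353) + 62·399 + (-136)·(-448) = 69781; w2·w2 = 45·45 + 62·62 + (-136)·(-136) = 24365
λ ≈ 69781/24365 = 2.8640

2.8640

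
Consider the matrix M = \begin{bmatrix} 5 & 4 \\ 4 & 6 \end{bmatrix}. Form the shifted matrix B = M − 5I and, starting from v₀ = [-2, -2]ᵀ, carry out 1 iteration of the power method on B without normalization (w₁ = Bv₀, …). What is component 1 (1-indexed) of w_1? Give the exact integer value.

-8

B = M − 5I has rows (0, 4); (4, 1)
w1 = Bv₀ = (-8, -10)
Requested component of w1: -8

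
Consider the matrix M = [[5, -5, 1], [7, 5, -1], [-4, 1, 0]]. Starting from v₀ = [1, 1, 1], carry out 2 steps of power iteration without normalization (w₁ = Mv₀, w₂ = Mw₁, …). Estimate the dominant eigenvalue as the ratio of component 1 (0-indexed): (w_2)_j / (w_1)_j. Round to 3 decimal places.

w1 = Mv₀ = (1, 11, -3)
w2 = Mw1 = (-53, 65, 7)
Ratio at component: 65 / 11 = 5.909

λ ≈ 5.909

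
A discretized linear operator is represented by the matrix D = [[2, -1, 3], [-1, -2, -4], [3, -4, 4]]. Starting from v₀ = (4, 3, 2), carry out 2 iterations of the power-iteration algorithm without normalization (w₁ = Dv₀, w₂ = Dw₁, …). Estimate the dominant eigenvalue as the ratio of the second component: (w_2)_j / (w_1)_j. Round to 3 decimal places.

λ ≈ 0.389

w1 = Dv₀ = (11, -18, 8)
w2 = Dw1 = (64, -7, 137)
Ratio at component: -7 / -18 = 0.389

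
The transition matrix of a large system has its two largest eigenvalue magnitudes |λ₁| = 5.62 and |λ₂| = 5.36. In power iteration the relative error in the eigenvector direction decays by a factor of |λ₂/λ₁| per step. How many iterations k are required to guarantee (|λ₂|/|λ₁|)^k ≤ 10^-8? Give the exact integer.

389

|λ₂/λ₁| = 5.36/5.62 = 0.95374
Need k ≥ ln(10^-8) / ln(0.95374) = -18.4207 / -0.0474 ≈ 388.887
Smallest integer k satisfying the bound: 389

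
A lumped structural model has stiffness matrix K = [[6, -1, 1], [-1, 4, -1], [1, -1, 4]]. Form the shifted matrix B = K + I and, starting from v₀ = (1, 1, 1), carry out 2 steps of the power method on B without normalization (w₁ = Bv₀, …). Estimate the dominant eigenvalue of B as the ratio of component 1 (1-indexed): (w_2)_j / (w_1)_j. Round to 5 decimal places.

7.28571

B = K + I has rows (7, -1, 1); (-1, 5, -1); (1, -1, 5)
w1 = Bv₀ = (7·1 + (-1)·1 + 1·1; (-1)·1 + 5·1 + (-1)·1; 1·1 + (-1)·1 + 5·1) = (7, 3, 5)
w2 = Bw1 = (7·7 + (-1)·3 + 1·5; (-1)·7 + 5·3 + (-1)·5; 1·7 + (-1)·3 + 5·5) = (51, 3, 29)
Ratio: 51/7 = 7.28571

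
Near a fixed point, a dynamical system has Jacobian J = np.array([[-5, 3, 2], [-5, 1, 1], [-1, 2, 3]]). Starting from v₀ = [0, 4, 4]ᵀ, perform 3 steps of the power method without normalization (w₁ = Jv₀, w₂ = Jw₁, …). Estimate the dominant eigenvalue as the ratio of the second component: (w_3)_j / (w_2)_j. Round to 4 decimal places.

-2.2778

w1 = Jv₀ = ((-5)·0 + 3·4 + 2·4; (-5)·0 + 1·4 + 1·4; (-1)·0 + 2·4 + 3·4) = (20, 8, 20)
w2 = Jw1 = ((-5)·20 + 3·8 + 2·20; (-5)·20 + 1·8 + 1·20; (-1)·20 + 2·8 + 3·20) = (-36, -72, 56)
w3 = Jw2 = (76, 164, 60)
Ratio at component: 164 / -72 = -2.2778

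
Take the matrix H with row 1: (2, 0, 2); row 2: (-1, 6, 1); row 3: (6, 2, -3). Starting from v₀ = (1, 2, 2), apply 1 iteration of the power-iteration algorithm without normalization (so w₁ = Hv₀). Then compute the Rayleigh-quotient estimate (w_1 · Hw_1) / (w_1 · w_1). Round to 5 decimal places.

w1 = Hv₀ = (2·1 + 0·2 + 2·2; (-1)·1 + 6·2 + 1·2; 6·1 + 2·2 + (-3)·2) = (6, 13, 4)
Hw1 = (20, 76, 50)
w1·Hw1 = 6·20 + 13·76 + 4·50 = 1308; w1·w1 = 6·6 + 13·13 + 4·4 = 221
λ ≈ 1308/221 = 5.91855

λ ≈ 5.91855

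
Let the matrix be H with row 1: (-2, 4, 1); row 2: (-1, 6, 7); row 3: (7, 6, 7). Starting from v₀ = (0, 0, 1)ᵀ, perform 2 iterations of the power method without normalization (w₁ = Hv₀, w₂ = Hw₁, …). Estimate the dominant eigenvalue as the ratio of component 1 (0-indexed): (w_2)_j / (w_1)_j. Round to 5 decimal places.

λ ≈ 12.85714

w1 = Hv₀ = ((-2)·0 + 4·0 + 1·1; (-1)·0 + 6·0 + 7·1; 7·0 + 6·0 + 7·1) = (1, 7, 7)
w2 = Hw1 = ((-2)·1 + 4·7 + 1·7; (-1)·1 + 6·7 + 7·7; 7·1 + 6·7 + 7·7) = (33, 90, 98)
Ratio at component: 90 / 7 = 12.85714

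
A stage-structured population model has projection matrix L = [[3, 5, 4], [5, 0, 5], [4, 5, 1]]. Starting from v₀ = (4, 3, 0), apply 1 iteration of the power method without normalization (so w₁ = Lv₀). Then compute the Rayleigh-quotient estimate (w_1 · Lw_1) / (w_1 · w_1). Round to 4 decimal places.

w1 = Lv₀ = (27, 20, 31)
Lw1 = (305, 290, 239)
w1·Lw1 = 27·305 + 20·290 + 31·239 = 21444; w1·w1 = 27·27 + 20·20 + 31·31 = 2090
λ ≈ 21444/2090 = 10.2603

λ ≈ 10.2603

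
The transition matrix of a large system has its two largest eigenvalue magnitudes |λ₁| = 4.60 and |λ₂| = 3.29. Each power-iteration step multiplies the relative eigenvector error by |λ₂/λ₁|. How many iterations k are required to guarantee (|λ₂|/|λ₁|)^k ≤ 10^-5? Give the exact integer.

|λ₂/λ₁| = 3.29/4.60 = 0.71522
Need k ≥ ln(10^-5) / ln(0.71522) = -11.5129 / -0.3352 ≈ 34.350
Smallest integer k satisfying the bound: 35

35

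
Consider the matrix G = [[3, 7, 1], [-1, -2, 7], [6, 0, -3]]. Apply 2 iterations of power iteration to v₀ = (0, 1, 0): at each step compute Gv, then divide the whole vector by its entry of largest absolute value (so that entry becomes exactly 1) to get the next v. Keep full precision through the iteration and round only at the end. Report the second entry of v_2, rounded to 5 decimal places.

Gv0 = (7.000000, -2.000000, 0.000000); divide by 7.000000 → v1 = (1.000000, -0.285714, 0.000000)
Gv1 = (1.000000, -0.428571, 6.000000); divide by 6.000000 → v2 = (0.166667, -0.071429, 1.000000)
Requested entry of v2: -3/42 = -0.07143

-0.07143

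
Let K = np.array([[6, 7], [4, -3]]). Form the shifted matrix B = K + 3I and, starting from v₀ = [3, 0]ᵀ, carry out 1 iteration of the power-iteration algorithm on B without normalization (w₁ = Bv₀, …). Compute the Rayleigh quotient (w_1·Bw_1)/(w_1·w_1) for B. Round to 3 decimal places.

11.598

B = K + 3I has rows (9, 7); (4, 0)
w1 = Bv₀ = (9·3 + 7·0; 4·3 + 0·0) = (27, 12)
Bw1 = (327, 108)
w1·Bw1 = 10125; w1·w1 = 873; μ ≈ 10125/873 = 11.598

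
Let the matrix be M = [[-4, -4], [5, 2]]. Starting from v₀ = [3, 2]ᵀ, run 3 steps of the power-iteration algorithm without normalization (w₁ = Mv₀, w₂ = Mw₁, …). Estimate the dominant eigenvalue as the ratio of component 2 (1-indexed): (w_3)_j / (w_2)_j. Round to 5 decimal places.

w1 = Mv₀ = ((-4)·3 + (-4)·2; 5·3 + 2·2) = (-20, 19)
w2 = Mw1 = ((-4)·(-20) + (-4)·19; 5·(-20) + 2·19) = (4, -62)
w3 = Mw2 = (232, -104)
Ratio at component: -104 / -62 = 1.67742

λ ≈ 1.67742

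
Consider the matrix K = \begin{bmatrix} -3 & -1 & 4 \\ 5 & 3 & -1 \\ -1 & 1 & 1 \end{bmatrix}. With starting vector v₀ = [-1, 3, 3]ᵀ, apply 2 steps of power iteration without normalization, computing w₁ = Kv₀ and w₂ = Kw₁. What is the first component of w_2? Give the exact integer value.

-9

w1 = Kv₀ = ((-3)·(-1) + (-1)·3 + 4·3; 5·(-1) + 3·3 + (-1)·3; (-1)·(-1) + 1·3 + 1·3) = (12, 1, 7)
w2 = Kw1 = ((-3)·12 + (-1)·1 + 4·7; 5·12 + 3·1 + (-1)·7; (-1)·12 + 1·1 + 1·7) = (-9, 56, -4)
The requested component of w2 is -9.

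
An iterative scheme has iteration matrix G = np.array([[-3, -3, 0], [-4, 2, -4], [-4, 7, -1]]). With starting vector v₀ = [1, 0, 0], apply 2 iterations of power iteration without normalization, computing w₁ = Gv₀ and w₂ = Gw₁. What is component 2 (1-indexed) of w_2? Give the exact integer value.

w1 = Gv₀ = ((-3)·1 + (-3)·0 + 0·0; (-4)·1 + 2·0 + (-4)·0; (-4)·1 + 7·0 + (-1)·0) = (-3, -4, -4)
w2 = Gw1 = ((-3)·(-3) + (-3)·(-4) + 0·(-4); (-4)·(-3) + 2·(-4) + (-4)·(-4); (-4)·(-3) + 7·(-4) + (-1)·(-4)) = (21, 20, -12)
The requested component of w2 is 20.

20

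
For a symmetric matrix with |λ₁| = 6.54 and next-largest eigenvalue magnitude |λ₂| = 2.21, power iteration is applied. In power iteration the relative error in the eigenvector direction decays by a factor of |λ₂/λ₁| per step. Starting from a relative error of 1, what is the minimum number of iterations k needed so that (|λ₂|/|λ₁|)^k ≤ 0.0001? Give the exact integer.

|λ₂/λ₁| = 2.21/6.54 = 0.33792
Need k ≥ ln(0.0001) / ln(0.33792) = -9.2103 / -1.0849 ≈ 8.489
Smallest integer k satisfying the bound: 9

9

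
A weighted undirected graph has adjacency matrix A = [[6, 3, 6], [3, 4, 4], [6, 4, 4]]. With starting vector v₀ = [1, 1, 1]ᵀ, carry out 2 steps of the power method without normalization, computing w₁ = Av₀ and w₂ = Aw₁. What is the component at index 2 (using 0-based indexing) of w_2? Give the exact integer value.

190

w1 = Av₀ = (6·1 + 3·1 + 6·1; 3·1 + 4·1 + 4·1; 6·1 + 4·1 + 4·1) = (15, 11, 14)
w2 = Aw1 = (6·15 + 3·11 + 6·14; 3·15 + 4·11 + 4·14; 6·15 + 4·11 + 4·14) = (207, 145, 190)
The requested component of w2 is 190.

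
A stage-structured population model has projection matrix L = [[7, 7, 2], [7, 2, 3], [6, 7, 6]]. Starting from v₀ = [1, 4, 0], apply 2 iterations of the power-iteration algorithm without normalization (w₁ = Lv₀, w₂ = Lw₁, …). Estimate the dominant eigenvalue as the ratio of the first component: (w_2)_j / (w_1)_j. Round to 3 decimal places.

w1 = Lv₀ = (35, 15, 34)
w2 = Lw1 = (418, 377, 519)
Ratio at component: 418 / 35 = 11.943

λ ≈ 11.943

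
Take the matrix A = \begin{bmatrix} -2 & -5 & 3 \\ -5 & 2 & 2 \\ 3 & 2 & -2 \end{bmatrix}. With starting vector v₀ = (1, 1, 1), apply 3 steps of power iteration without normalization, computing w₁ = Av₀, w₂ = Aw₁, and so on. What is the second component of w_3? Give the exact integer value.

w1 = Av₀ = (-4, -1, 3)
w2 = Aw1 = (22, 24, -20)
w3 = Aw2 = (-224, -102, 154)
The requested component of w3 is -102.

-102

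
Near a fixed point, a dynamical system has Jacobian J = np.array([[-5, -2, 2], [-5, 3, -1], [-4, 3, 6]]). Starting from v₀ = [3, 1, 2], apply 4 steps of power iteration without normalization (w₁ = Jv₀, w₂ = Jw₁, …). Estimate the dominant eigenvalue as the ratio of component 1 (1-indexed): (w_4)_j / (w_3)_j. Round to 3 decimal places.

w1 = Jv₀ = (-13, -14, 3)
w2 = Jw1 = (99, 20, 28)
w3 = Jw2 = (-479, -463, -168)
w4 = Jw3 = (2985, 1174, -481)
Ratio at component: 2985 / -479 = -6.232

λ ≈ -6.232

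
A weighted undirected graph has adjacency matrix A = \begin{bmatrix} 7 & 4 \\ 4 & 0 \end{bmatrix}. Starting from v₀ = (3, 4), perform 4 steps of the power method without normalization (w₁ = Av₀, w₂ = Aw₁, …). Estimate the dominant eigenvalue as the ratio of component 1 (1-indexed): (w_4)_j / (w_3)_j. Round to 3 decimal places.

w1 = Av₀ = (7·3 + 4·4; 4·3 + 0·4) = (37, 12)
w2 = Aw1 = (7·37 + 4·12; 4·37 + 0·12) = (307, 148)
w3 = Aw2 = (2741, 1228)
w4 = Aw3 = (24099, 10964)
Ratio at component: 24099 / 2741 = 8.792

8.792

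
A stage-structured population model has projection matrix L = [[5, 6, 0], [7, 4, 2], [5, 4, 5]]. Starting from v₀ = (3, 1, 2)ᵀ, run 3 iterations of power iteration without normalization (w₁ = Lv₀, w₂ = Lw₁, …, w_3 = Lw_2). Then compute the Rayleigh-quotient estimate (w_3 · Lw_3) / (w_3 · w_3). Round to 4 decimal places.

12.1710

w1 = Lv₀ = (21, 29, 29)
w2 = Lw1 = (279, 321, 366)
w3 = Lw2 = (3321, 3969, 4509)
Lw3 = (40419, 48141, 55026)
w3·Lw3 = 3321·40419 + 3969·48141 + 4509·55026 = 573415362; w3·w3 = 3321·3321 + 3969·3969 + 4509·4509 = 47113083
λ ≈ 573415362/47113083 = 12.1710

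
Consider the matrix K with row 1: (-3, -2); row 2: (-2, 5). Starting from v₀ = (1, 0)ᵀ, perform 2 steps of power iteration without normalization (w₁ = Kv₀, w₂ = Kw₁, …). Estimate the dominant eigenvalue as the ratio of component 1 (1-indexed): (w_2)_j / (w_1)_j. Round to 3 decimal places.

λ ≈ -4.333

w1 = Kv₀ = (-3, -2)
w2 = Kw1 = (13, -4)
Ratio at component: 13 / -3 = -4.333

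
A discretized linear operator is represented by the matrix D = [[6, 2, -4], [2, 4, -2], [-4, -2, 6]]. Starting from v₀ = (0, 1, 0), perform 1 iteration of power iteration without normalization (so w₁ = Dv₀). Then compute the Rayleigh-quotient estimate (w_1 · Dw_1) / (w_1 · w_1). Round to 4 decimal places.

λ ≈ 8.6667

w1 = Dv₀ = (6·0 + 2·1 + (-4)·0; 2·0 + 4·1 + (-2)·0; (-4)·0 + (-2)·1 + 6·0) = (2, 4, -2)
Dw1 = (28, 24, -28)
w1·Dw1 = 2·28 + 4·24 + (-2)·(-28) = 208; w1·w1 = 2·2 + 4·4 + (-2)·(-2) = 24
λ ≈ 208/24 = 8.6667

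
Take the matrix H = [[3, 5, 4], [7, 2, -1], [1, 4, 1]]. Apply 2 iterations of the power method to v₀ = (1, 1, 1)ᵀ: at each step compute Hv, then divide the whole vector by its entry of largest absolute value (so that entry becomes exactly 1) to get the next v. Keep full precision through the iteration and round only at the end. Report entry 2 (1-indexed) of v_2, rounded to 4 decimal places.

0.9400

Hv0 = (12.00000, 8.00000, 6.00000); divide by 12.00000 → v1 = (1.00000, 0.66667, 0.50000)
Hv1 = (8.33333, 7.83333, 4.16667); divide by 8.33333 → v2 = (1.00000, 0.94000, 0.50000)
Requested entry of v2: 94/100 = 0.9400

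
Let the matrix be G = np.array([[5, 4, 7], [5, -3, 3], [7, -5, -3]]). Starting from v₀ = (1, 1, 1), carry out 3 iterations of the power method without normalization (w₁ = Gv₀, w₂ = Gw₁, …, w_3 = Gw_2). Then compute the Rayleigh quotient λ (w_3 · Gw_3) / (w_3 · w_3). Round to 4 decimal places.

7.5787

w1 = Gv₀ = (16, 5, -1)
w2 = Gw1 = (93, 62, 90)
w3 = Gw2 = (1343, 549, 71)
Gw3 = (9408, 5281, 6443)
w3·Gw3 = 1343·9408 + 549·5281 + 71·6443 = 15991666; w3·w3 = 1343·1343 + 549·549 + 71·71 = 2110091
λ ≈ 15991666/2110091 = 7.5787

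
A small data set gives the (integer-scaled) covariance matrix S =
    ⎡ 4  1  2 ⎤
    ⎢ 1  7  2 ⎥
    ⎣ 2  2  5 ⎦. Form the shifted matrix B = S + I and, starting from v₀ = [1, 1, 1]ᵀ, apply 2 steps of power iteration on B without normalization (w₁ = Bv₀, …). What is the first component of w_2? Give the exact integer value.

71

B = S + I has rows (5, 1, 2); (1, 8, 2); (2, 2, 6)
w1 = Bv₀ = (5·1 + 1·1 + 2·1; 1·1 + 8·1 + 2·1; 2·1 + 2·1 + 6·1) = (8, 11, 10)
w2 = Bw1 = (5·8 + 1·11 + 2·10; 1·8 + 8·11 + 2·10; 2·8 + 2·11 + 6·10) = (71, 116, 98)
Requested component of w2: 71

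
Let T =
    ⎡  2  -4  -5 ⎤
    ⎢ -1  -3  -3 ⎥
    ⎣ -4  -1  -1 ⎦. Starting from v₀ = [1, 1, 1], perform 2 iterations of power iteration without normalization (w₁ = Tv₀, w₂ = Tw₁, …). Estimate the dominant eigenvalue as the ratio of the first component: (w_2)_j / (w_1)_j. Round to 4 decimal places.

-6.2857

w1 = Tv₀ = (2·1 + (-4)·1 + (-5)·1; (-1)·1 + (-3)·1 + (-3)·1; (-4)·1 + (-1)·1 + (-1)·1) = (-7, -7, -6)
w2 = Tw1 = (2·(-7) + (-4)·(-7) + (-5)·(-6); (-1)·(-7) + (-3)·(-7) + (-3)·(-6); (-4)·(-7) + (-1)·(-7) + (-1)·(-6)) = (44, 46, 41)
Ratio at component: 44 / -7 = -6.2857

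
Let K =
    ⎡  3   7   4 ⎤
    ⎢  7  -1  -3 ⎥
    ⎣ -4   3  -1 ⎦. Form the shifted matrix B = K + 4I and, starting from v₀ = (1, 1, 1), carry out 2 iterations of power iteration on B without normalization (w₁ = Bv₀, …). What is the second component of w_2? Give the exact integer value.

141

B = K + 4I has rows (7, 7, 4); (7, 3, -3); (-4, 3, 3)
w1 = Bv₀ = (7·1 + 7·1 + 4·1; 7·1 + 3·1 + (-3)·1; (-4)·1 + 3·1 + 3·1) = (18, 7, 2)
w2 = Bw1 = (7·18 + 7·7 + 4·2; 7·18 + 3·7 + (-3)·2; (-4)·18 + 3·7 + 3·2) = (183, 141, -45)
Requested component of w2: 141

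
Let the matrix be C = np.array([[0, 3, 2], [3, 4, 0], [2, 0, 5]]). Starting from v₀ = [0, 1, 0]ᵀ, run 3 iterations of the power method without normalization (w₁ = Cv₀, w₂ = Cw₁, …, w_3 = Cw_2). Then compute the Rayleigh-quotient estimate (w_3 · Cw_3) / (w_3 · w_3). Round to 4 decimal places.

w1 = Cv₀ = (3, 4, 0)
w2 = Cw1 = (12, 25, 6)
w3 = Cw2 = (87, 136, 54)
Cw3 = (516, 805, 444)
w3·Cw3 = 87·516 + 136·805 + 54·444 = 178348; w3·w3 = 87·87 + 136·136 + 54·54 = 28981
λ ≈ 178348/28981 = 6.1540

λ ≈ 6.1540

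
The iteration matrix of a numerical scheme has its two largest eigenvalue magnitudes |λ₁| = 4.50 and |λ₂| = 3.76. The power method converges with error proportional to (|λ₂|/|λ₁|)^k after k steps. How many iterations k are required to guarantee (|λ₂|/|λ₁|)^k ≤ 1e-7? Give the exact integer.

90

|λ₂/λ₁| = 3.76/4.50 = 0.83556
Need k ≥ ln(1e-7) / ln(0.83556) = -16.1181 / -0.1797 ≈ 89.715
Smallest integer k satisfying the bound: 90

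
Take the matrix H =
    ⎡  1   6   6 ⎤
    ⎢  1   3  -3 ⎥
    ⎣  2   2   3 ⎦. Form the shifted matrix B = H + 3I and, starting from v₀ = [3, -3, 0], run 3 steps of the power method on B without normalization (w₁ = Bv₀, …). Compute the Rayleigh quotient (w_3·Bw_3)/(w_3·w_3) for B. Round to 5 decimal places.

B = H + 3I has rows (4, 6, 6); (1, 6, -3); (2, 2, 6)
w1 = Bv₀ = (4·3 + 6·(-3) + 6·0; 1·3 + 6·(-3) + (-3)·0; 2·3 + 2·(-3) + 6·0) = (-6, -15, 0)
w2 = Bw1 = (4·(-6) + 6·(-15) + 6·0; 1·(-6) + 6·(-15) + (-3)·0; 2·(-6) + 2·(-15) + 6·0) = (-114, -96, -42)
w3 = Bw2 = (-1284, -564, -672)
Bw3 = (-12552, -2652, -7728)
w3·Bw3 = 22805712; w3·w3 = 2418336; μ ≈ 22805712/2418336 = 9.43033

μ ≈ 9.43033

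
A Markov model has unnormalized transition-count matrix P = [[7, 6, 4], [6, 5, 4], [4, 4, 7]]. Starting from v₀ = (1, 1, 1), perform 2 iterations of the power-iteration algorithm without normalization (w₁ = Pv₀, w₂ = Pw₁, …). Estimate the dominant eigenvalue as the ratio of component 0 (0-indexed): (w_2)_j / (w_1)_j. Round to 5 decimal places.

λ ≈ 15.82353

w1 = Pv₀ = (7·1 + 6·1 + 4·1; 6·1 + 5·1 + 4·1; 4·1 + 4·1 + 7·1) = (17, 15, 15)
w2 = Pw1 = (7·17 + 6·15 + 4·15; 6·17 + 5·15 + 4·15; 4·17 + 4·15 + 7·15) = (269, 237, 233)
Ratio at component: 269 / 17 = 15.82353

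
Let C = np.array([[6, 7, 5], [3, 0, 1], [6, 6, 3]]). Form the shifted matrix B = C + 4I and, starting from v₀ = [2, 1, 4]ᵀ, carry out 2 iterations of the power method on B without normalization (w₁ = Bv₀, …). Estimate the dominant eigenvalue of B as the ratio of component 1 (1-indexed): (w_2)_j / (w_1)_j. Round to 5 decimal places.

B = C + 4I has rows (10, 7, 5); (3, 4, 1); (6, 6, 7)
w1 = Bv₀ = (10·2 + 7·1 + 5·4; 3·2 + 4·1 + 1·4; 6·2 + 6·1 + 7·4) = (47, 14, 46)
w2 = Bw1 = (10·47 + 7·14 + 5·46; 3·47 + 4·14 + 1·46; 6·47 + 6·14 + 7·46) = (798, 243, 688)
Ratio: 798/47 = 16.97872

16.97872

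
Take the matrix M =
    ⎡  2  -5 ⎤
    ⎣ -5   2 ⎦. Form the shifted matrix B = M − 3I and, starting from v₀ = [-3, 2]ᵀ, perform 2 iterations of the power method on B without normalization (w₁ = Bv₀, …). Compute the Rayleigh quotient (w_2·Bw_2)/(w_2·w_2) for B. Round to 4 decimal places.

B = M − 3I has rows (-1, -5); (-5, -1)
w1 = Bv₀ = (-7, 13)
w2 = Bw1 = (-58, 22)
Bw2 = (-52, 268)
w2·Bw2 = 8912; w2·w2 = 3848; μ ≈ 8912/3848 = 2.3160

μ ≈ 2.3160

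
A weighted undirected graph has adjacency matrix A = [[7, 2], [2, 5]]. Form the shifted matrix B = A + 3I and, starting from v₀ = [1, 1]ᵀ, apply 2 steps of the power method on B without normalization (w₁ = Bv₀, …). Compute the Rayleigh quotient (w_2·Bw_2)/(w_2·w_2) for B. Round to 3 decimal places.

B = A + 3I has rows (10, 2); (2, 8)
w1 = Bv₀ = (12, 10)
w2 = Bw1 = (140, 104)
Bw2 = (1608, 1112)
w2·Bw2 = 340768; w2·w2 = 30416; μ ≈ 340768/30416 = 11.204

μ ≈ 11.204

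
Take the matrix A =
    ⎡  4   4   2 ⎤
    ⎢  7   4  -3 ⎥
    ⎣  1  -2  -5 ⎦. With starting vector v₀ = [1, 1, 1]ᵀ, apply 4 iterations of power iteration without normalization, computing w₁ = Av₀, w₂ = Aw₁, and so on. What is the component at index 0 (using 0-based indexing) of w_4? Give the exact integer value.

5784

w1 = Av₀ = (10, 8, -6)
w2 = Aw1 = (60, 120, 24)
w3 = Aw2 = (768, 828, -300)
w4 = Aw3 = (5784, 9588, 612)
The requested component of w4 is 5784.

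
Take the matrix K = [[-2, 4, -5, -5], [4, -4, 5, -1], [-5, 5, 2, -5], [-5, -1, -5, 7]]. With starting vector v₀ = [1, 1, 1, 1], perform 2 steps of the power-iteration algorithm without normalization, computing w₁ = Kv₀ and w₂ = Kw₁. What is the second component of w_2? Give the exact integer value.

w1 = Kv₀ = ((-2)·1 + 4·1 + (-5)·1 + (-5)·1; 4·1 + (-4)·1 + 5·1 + (-1)·1; (-5)·1 + 5·1 + 2·1 + (-5)·1; (-5)·1 + (-1)·1 + (-5)·1 + 7·1) = (-8, 4, -3, -4)
w2 = Kw1 = ((-2)·(-8) + 4·4 + (-5)·(-3) + (-5)·(-4); 4·(-8) + (-4)·4 + 5·(-3) + (-1)·(-4); (-5)·(-8) + 5·4 + 2·(-3) + (-5)·(-4); (-5)·(-8) + (-1)·4 + (-5)·(-3) + 7·(-4)) = (67, -59, 74, 23)
The requested component of w2 is -59.

-59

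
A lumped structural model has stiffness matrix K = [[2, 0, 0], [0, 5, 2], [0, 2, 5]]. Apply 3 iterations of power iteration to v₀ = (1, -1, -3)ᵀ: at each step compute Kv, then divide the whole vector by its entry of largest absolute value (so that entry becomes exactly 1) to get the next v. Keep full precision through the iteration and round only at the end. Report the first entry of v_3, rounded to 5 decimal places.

-0.01122

Kv0 = (2.000000, -11.000000, -17.000000); divide by -17.000000 → v1 = (-0.117647, 0.647059, 1.000000)
Kv1 = (-0.235294, 5.235294, 6.294118); divide by 6.294118 → v2 = (-0.037383, 0.831776, 1.000000)
Kv2 = (-0.074766, 6.158879, 6.663551); divide by 6.663551 → v3 = (-0.011220, 0.924264, 1.000000)
Requested entry of v3: 8/-713 = -0.01122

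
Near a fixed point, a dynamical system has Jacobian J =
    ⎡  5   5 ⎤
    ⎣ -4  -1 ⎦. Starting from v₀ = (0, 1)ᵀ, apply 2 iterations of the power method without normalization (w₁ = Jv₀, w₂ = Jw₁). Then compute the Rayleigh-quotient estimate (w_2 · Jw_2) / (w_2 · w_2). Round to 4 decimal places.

1.6544

w1 = Jv₀ = (5·0 + 5·1; (-4)·0 + (-1)·1) = (5, -1)
w2 = Jw1 = (5·5 + 5·(-1); (-4)·5 + (-1)·(-1)) = (20, -19)
Jw2 = (5, -61)
w2·Jw2 = 20·5 + (-19)·(-61) = 1259; w2·w2 = 20·20 + (-19)·(-19) = 761
λ ≈ 1259/761 = 1.6544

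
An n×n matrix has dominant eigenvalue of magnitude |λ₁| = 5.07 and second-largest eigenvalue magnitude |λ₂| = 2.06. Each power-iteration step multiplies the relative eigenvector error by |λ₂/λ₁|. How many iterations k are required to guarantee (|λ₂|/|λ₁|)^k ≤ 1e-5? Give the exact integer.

13

|λ₂/λ₁| = 2.06/5.07 = 0.40631
Need k ≥ ln(1e-5) / ln(0.40631) = -11.5129 / -0.9006 ≈ 12.783
Smallest integer k satisfying the bound: 13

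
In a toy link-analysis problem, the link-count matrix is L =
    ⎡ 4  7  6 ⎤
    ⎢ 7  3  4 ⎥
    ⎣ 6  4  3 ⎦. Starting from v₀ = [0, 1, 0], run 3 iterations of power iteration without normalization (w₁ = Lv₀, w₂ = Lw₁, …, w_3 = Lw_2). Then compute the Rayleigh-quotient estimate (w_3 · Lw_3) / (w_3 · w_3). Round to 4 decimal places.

14.8205

w1 = Lv₀ = (4·0 + 7·1 + 6·0; 7·0 + 3·1 + 4·0; 6·0 + 4·1 + 3·0) = (7, 3, 4)
w2 = Lw1 = (4·7 + 7·3 + 6·4; 7·7 + 3·3 + 4·4; 6·7 + 4·3 + 3·4) = (73, 74, 66)
w3 = Lw2 = (1206, 997, 932)
Lw3 = (17395, 15161, 14020)
w3·Lw3 = 1206·17395 + 997·15161 + 932·14020 = 49160527; w3·w3 = 1206·1206 + 997·997 + 932·932 = 3317069
λ ≈ 49160527/3317069 = 14.8205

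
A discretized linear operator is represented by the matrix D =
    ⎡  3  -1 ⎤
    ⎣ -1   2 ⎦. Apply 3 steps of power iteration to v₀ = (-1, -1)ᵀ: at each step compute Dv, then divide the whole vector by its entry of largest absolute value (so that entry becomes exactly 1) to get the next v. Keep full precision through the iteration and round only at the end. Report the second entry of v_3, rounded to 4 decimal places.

-0.3333

Dv0 = (-2.00000, -1.00000); divide by -2.00000 → v1 = (1.00000, 0.50000)
Dv1 = (2.50000, 0.00000); divide by 2.50000 → v2 = (1.00000, 0.00000)
Dv2 = (3.00000, -1.00000); divide by 3.00000 → v3 = (1.00000, -0.33333)
Requested entry of v3: 5/-15 = -0.3333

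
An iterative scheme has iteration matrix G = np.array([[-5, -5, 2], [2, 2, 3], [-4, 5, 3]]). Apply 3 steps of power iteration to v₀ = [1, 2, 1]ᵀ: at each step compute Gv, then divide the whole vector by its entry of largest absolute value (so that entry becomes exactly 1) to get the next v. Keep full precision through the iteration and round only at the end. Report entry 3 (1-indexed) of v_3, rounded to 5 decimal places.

0.64815

Gv0 = (-13.000000, 9.000000, 9.000000); divide by -13.000000 → v1 = (1.000000, -0.692308, -0.692308)
Gv1 = (-2.923077, -1.461538, -9.538462); divide by -9.538462 → v2 = (0.306452, 0.153226, 1.000000)
Gv2 = (-0.298387, 3.919355, 2.540323); divide by 3.919355 → v3 = (-0.076132, 1.000000, 0.648148)
Requested entry of v3: 315/486 = 0.64815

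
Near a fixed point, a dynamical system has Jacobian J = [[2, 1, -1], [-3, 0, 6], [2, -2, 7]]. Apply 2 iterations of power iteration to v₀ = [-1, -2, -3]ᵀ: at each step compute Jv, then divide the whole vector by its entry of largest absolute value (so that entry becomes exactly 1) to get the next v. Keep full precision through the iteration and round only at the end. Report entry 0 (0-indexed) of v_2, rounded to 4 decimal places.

-0.0180

Jv0 = (-1.00000, -15.00000, -19.00000); divide by -19.00000 → v1 = (0.05263, 0.78947, 1.00000)
Jv1 = (-0.10526, 5.84211, 5.52632); divide by 5.84211 → v2 = (-0.01802, 1.00000, 0.94595)
Requested entry of v2: 2/-111 = -0.0180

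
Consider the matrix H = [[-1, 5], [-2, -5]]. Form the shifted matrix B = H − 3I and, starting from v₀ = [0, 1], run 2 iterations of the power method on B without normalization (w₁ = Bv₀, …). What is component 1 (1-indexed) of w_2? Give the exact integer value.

B = H − 3I has rows (-4, 5); (-2, -8)
w1 = Bv₀ = ((-4)·0 + 5·1; (-2)·0 + (-8)·1) = (5, -8)
w2 = Bw1 = ((-4)·5 + 5·(-8); (-2)·5 + (-8)·(-8)) = (-60, 54)
Requested component of w2: -60

-60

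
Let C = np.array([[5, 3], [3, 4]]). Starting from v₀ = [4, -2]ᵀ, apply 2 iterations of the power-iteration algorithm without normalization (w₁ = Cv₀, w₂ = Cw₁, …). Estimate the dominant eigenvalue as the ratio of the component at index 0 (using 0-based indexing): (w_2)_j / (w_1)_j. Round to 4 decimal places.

w1 = Cv₀ = (5·4 + 3·(-2); 3·4 + 4·(-2)) = (14, 4)
w2 = Cw1 = (5·14 + 3·4; 3·14 + 4·4) = (82, 58)
Ratio at component: 82 / 14 = 5.8571

λ ≈ 5.8571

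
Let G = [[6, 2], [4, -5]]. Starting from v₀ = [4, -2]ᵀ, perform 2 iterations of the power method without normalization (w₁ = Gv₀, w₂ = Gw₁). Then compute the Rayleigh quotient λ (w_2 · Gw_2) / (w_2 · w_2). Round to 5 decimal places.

w1 = Gv₀ = (6·4 + 2·(-2); 4·4 + (-5)·(-2)) = (20, 26)
w2 = Gw1 = (6·20 + 2·26; 4·20 + (-5)·26) = (172, -50)
Gw2 = (932, 938)
w2·Gw2 = 172·932 + (-50)·938 = 113404; w2·w2 = 172·172 + (-50)·(-50) = 32084
λ ≈ 113404/32084 = 3.53460

3.53460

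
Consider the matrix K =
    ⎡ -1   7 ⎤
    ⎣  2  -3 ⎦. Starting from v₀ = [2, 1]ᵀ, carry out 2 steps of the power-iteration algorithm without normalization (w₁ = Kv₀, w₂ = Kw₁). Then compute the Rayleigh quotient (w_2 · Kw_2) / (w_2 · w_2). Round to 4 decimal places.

w1 = Kv₀ = (5, 1)
w2 = Kw1 = (2, 7)
Kw2 = (47, -17)
w2·Kw2 = 2·47 + 7·(-17) = -25; w2·w2 = 2·2 + 7·7 = 53
λ ≈ -25/53 = -0.4717

λ ≈ -0.4717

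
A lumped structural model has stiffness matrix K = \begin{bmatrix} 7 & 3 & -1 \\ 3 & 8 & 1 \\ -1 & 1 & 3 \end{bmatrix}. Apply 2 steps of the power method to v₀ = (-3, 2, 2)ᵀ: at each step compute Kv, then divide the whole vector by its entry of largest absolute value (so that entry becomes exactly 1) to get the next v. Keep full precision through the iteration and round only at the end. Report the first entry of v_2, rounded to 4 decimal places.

1.0000

Kv0 = (-17.00000, 9.00000, 11.00000); divide by -17.00000 → v1 = (1.00000, -0.52941, -0.64706)
Kv1 = (6.05882, -1.88235, -3.47059); divide by 6.05882 → v2 = (1.00000, -0.31068, -0.57282)
Requested entry of v2: -103/-103 = 1.0000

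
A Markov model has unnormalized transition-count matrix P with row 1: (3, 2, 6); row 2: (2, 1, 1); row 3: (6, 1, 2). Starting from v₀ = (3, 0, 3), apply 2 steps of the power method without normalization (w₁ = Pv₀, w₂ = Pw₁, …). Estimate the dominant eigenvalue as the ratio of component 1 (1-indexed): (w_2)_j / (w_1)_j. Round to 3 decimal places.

w1 = Pv₀ = (3·3 + 2·0 + 6·3; 2·3 + 1·0 + 1·3; 6·3 + 1·0 + 2·3) = (27, 9, 24)
w2 = Pw1 = (3·27 + 2·9 + 6·24; 2·27 + 1·9 + 1·24; 6·27 + 1·9 + 2·24) = (243, 87, 219)
Ratio at component: 243 / 27 = 9.000

λ ≈ 9.000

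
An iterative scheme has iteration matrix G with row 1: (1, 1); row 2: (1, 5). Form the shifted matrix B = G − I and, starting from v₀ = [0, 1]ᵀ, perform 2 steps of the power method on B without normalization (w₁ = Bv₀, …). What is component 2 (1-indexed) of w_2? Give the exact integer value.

17

B = G − I has rows (0, 1); (1, 4)
w1 = Bv₀ = (0·0 + 1·1; 1·0 + 4·1) = (1, 4)
w2 = Bw1 = (0·1 + 1·4; 1·1 + 4·4) = (4, 17)
Requested component of w2: 17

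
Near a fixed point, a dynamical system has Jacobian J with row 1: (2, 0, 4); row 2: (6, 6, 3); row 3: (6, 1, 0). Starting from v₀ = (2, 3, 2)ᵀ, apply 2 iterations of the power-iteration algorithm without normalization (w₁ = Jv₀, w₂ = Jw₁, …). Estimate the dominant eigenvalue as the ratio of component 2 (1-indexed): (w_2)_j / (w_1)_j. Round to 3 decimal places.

w1 = Jv₀ = (2·2 + 0·3 + 4·2; 6·2 + 6·3 + 3·2; 6·2 + 1·3 + 0·2) = (12, 36, 15)
w2 = Jw1 = (2·12 + 0·36 + 4·15; 6·12 + 6·36 + 3·15; 6·12 + 1·36 + 0·15) = (84, 333, 108)
Ratio at component: 333 / 36 = 9.250

λ ≈ 9.250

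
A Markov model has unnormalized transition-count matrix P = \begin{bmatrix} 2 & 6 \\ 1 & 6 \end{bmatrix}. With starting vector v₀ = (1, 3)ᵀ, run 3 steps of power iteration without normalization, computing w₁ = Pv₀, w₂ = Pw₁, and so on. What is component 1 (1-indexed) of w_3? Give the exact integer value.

1112

w1 = Pv₀ = (2·1 + 6·3; 1·1 + 6·3) = (20, 19)
w2 = Pw1 = (2·20 + 6·19; 1·20 + 6·19) = (154, 134)
w3 = Pw2 = (1112, 958)
The requested component of w3 is 1112.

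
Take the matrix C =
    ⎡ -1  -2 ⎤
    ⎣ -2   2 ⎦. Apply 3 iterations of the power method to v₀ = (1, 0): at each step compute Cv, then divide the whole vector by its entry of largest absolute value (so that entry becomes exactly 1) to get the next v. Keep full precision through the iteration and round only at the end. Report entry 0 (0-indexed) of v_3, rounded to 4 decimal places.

0.0714

Cv0 = (-1.00000, -2.00000); divide by -2.00000 → v1 = (0.50000, 1.00000)
Cv1 = (-2.50000, 1.00000); divide by -2.50000 → v2 = (1.00000, -0.40000)
Cv2 = (-0.20000, -2.80000); divide by -2.80000 → v3 = (0.07143, 1.00000)
Requested entry of v3: -1/-14 = 0.0714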